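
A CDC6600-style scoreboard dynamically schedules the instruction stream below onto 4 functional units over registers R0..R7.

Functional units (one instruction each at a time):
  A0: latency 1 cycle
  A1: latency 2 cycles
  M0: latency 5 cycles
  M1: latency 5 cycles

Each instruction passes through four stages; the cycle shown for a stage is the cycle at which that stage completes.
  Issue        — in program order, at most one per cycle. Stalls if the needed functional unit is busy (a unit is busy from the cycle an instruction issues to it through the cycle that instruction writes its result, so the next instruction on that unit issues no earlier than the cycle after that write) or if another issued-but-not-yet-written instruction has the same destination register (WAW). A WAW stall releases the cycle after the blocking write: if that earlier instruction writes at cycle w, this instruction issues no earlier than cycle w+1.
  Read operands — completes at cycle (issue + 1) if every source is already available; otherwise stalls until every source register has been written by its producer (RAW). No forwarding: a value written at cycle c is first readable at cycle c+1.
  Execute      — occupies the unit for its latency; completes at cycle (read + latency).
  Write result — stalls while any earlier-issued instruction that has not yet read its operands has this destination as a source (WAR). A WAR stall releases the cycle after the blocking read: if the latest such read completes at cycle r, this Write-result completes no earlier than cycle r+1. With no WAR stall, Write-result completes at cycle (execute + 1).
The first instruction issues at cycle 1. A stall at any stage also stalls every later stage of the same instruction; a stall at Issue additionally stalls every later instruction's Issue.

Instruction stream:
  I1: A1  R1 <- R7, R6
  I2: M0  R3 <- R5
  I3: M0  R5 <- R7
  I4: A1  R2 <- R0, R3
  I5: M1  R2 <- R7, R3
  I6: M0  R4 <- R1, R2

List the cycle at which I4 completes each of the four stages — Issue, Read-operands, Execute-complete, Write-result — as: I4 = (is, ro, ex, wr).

cycle 1: I1 issues→A1
cycle 2: I1 reads, I2 issues→M0
cycle 3: I2 reads
cycle 4: I1 exec-done
cycle 5: I1 writes R1
cycle 8: I2 exec-done
cycle 9: I2 writes R3
cycle 10: I3 issues→M0
cycle 11: I3 reads, I4 issues→A1
cycle 12: I4 reads
cycle 14: I4 exec-done
cycle 15: I4 writes R2
cycle 16: I3 exec-done, I5 issues→M1
cycle 17: I3 writes R5, I5 reads
cycle 18: I6 issues→M0
cycle 22: I5 exec-done
cycle 23: I5 writes R2
cycle 24: I6 reads
cycle 29: I6 exec-done
cycle 30: I6 writes R4

I4 = (11, 12, 14, 15)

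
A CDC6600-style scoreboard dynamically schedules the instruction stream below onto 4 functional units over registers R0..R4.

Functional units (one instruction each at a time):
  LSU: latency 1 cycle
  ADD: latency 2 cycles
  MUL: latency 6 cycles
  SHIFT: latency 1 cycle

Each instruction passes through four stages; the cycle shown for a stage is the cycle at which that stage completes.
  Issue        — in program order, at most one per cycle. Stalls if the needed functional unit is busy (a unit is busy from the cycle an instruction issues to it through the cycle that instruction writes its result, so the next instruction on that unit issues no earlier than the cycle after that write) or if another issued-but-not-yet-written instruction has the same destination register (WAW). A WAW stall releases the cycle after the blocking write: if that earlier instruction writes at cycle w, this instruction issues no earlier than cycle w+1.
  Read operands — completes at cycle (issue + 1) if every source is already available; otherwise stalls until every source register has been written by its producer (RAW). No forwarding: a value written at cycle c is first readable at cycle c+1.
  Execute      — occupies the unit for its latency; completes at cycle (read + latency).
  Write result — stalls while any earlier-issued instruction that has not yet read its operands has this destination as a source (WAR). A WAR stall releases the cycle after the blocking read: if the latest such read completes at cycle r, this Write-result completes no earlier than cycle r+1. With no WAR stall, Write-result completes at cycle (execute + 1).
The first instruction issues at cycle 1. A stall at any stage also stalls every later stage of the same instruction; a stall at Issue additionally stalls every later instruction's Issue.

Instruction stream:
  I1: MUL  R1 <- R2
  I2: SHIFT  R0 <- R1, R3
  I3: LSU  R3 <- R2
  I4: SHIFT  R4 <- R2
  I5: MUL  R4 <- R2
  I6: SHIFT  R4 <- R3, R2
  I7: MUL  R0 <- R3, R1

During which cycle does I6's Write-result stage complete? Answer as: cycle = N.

  I1 | 1 | 2 | 8 | 9
  I2 | 2 | 10 | 11 | 12   RAW R1: wait I1 write@9
  I3 | 3 | 4 | 5 | 11   WAR R3: wait I2 read@10
  I4 | 13 | 14 | 15 | 16   struct: SHIFT busy until I2 writes@12
  I5 | 17 | 18 | 24 | 25   WAW R4: wait I4 write@16
  I6 | 26 | 27 | 28 | 29   WAW R4: wait I5 write@25
  I7 | 27 | 28 | 34 | 35

cycle = 29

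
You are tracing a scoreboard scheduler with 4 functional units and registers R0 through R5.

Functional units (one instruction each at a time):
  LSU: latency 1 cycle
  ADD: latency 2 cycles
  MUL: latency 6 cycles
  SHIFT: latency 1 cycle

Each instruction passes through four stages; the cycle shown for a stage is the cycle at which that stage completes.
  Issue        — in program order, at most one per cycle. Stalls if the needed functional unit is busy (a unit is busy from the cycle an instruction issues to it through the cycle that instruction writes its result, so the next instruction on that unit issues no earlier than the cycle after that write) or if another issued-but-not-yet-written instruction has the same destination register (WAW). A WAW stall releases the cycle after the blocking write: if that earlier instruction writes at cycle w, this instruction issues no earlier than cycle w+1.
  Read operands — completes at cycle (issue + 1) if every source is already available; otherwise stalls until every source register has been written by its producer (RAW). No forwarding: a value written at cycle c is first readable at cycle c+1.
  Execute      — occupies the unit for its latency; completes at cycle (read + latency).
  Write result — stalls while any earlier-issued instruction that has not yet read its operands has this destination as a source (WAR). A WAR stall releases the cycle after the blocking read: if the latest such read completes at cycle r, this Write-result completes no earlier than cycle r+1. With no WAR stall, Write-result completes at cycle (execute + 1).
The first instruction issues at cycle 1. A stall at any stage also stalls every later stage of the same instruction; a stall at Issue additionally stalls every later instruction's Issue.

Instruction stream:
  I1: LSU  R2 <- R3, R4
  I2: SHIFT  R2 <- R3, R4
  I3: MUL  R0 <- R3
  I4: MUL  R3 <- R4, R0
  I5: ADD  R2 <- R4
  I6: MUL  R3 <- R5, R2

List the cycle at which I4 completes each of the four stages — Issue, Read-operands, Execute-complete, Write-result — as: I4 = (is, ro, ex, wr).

I4 = (15, 16, 22, 23)

c1: I1 issues→LSU
c2: I1 reads
c3: I1 exec-done
c4: I1 writes R2
c5: I2 issues→SHIFT
c6: I2 reads; I3 issues→MUL
c7: I2 exec-done; I3 reads
c8: I2 writes R2
c13: I3 exec-done
c14: I3 writes R0
c15: I4 issues→MUL
c16: I4 reads; I5 issues→ADD
c17: I5 reads
c19: I5 exec-done
c20: I5 writes R2
c22: I4 exec-done
c23: I4 writes R3
c24: I6 issues→MUL
c25: I6 reads
c31: I6 exec-done
c32: I6 writes R3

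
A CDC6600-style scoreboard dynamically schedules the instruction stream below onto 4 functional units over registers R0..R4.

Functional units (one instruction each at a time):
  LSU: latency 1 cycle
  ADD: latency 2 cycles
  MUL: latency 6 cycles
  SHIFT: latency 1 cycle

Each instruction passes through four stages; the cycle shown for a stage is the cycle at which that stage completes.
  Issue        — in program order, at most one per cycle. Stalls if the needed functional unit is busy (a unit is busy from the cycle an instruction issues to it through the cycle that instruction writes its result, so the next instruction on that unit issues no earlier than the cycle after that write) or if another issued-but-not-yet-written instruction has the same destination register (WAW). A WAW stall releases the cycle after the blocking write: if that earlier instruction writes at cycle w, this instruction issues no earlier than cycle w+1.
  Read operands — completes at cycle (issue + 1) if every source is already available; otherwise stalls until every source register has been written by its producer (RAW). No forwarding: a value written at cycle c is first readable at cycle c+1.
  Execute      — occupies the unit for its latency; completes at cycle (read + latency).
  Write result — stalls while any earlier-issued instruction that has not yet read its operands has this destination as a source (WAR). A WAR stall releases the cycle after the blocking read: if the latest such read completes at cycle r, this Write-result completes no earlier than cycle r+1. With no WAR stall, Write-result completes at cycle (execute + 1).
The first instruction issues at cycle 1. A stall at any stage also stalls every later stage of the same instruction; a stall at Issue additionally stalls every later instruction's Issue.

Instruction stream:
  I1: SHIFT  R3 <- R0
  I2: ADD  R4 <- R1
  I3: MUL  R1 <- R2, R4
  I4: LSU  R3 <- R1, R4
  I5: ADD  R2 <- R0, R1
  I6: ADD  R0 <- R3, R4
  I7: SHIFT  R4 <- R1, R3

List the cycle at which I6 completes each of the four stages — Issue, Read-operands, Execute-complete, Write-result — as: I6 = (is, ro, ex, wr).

[1] I1→SHIFT
[2] I1 RO | I2→ADD
[3] I1 EX | I2 RO | I3→MUL
[4] I1 WR R3
[5] I2 EX | I4→LSU
[6] I2 WR R4
[7] I3 RO | I5→ADD
[13] I3 EX
[14] I3 WR R1
[15] I4 RO | I5 RO
[16] I4 EX
[17] I4 WR R3 | I5 EX
[18] I5 WR R2
[19] I6→ADD
[20] I6 RO | I7→SHIFT
[21] I7 RO
[22] I6 EX | I7 EX
[23] I6 WR R0 | I7 WR R4

I6 = (19, 20, 22, 23)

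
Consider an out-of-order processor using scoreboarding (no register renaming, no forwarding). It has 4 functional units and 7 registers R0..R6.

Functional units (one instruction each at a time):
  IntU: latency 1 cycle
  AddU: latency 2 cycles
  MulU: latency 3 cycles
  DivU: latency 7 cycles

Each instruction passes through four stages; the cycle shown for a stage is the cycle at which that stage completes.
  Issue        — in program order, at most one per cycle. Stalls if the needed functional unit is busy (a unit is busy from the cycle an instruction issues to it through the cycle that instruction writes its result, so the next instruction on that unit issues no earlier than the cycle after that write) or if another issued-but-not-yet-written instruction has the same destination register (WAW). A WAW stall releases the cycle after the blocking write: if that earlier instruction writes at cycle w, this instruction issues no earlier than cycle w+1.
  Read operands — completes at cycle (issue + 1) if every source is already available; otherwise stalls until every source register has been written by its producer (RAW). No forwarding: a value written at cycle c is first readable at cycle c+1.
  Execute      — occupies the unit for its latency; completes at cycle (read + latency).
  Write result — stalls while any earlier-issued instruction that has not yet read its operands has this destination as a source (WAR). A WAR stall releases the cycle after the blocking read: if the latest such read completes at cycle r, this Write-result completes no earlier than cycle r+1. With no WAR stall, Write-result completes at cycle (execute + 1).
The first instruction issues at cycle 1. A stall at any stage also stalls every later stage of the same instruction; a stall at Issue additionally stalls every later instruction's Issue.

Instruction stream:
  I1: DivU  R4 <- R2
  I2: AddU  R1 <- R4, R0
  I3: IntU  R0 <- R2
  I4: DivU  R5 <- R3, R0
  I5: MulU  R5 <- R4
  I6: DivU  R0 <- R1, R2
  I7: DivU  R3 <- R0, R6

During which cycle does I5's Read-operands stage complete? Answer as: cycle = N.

cycle = 23

I1 -> (1, 2, 9, 10)
I2 -> (2, 11, 13, 14)  // RAW R4: wait I1 write@10
I3 -> (3, 4, 5, 12)  // WAR R0: wait I2 read@11
I4 -> (11, 13, 20, 21)  // struct: DivU busy until I1 writes@10, RAW R0: wait I3 write@12
I5 -> (22, 23, 26, 27)  // WAW R5: wait I4 write@21
I6 -> (23, 24, 31, 32)
I7 -> (33, 34, 41, 42)  // struct: DivU busy until I6 writes@32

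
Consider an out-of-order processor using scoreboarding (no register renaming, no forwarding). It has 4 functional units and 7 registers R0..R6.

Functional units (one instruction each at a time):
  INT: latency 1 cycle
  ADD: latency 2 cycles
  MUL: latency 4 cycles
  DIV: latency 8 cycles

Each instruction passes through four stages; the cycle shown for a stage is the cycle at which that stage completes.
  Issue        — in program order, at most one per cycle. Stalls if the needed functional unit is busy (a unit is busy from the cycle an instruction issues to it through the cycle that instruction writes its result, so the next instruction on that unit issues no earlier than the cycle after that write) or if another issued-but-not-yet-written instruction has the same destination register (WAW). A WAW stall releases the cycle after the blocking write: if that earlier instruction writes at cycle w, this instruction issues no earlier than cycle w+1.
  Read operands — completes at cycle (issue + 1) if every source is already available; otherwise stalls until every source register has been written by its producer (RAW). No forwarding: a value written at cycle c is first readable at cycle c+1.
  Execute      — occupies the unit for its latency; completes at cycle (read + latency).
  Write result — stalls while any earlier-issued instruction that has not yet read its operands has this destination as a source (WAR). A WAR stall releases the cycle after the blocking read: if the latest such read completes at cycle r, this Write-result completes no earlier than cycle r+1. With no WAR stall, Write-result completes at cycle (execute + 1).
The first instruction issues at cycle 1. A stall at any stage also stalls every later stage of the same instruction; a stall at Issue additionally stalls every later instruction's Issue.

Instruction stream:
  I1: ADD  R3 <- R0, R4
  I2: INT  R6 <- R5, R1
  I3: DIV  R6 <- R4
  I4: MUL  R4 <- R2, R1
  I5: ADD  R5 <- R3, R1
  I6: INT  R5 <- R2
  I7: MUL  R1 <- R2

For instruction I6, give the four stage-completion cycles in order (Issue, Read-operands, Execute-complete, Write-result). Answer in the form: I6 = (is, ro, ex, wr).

cycle 1: I1 issues→ADD
cycle 2: I1 reads, I2 issues→INT
cycle 3: I2 reads
cycle 4: I1 exec-done, I2 exec-done
cycle 5: I1 writes R3, I2 writes R6
cycle 6: I3 issues→DIV
cycle 7: I3 reads, I4 issues→MUL
cycle 8: I4 reads, I5 issues→ADD
cycle 9: I5 reads
cycle 11: I5 exec-done
cycle 12: I4 exec-done, I5 writes R5
cycle 13: I4 writes R4, I6 issues→INT
cycle 14: I6 reads, I7 issues→MUL
cycle 15: I3 exec-done, I6 exec-done, I7 reads
cycle 16: I3 writes R6, I6 writes R5
cycle 19: I7 exec-done
cycle 20: I7 writes R1

I6 = (13, 14, 15, 16)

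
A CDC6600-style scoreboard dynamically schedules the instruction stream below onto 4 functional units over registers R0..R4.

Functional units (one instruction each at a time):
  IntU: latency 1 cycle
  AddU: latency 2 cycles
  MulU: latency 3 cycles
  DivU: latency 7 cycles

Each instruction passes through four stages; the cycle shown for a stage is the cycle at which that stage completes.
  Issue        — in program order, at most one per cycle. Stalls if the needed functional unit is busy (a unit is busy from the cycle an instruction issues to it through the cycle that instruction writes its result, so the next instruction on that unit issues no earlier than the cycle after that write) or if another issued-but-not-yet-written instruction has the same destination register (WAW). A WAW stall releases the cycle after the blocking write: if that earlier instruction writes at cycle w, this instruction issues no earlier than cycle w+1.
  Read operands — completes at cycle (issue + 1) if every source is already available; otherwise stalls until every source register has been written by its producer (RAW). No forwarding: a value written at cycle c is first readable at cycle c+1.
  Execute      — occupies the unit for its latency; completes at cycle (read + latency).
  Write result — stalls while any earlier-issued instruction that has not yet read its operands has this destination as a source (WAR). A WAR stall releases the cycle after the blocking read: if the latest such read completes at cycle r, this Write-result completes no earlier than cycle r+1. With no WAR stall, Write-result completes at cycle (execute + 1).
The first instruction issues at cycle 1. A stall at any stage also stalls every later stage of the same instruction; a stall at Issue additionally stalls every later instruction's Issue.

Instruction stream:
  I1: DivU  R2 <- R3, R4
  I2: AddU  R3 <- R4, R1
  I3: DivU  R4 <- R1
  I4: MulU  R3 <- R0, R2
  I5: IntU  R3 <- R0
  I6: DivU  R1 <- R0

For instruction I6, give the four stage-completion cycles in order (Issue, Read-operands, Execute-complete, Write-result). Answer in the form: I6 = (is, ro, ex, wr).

  I1 | 1 | 2 | 9 | 10
  I2 | 2 | 3 | 5 | 6
  I3 | 11 | 12 | 19 | 20   struct: DivU busy until I1 writes@10
  I4 | 12 | 13 | 16 | 17
  I5 | 18 | 19 | 20 | 21   WAW R3: wait I4 write@17
  I6 | 21 | 22 | 29 | 30   struct: DivU busy until I3 writes@20

I6 = (21, 22, 29, 30)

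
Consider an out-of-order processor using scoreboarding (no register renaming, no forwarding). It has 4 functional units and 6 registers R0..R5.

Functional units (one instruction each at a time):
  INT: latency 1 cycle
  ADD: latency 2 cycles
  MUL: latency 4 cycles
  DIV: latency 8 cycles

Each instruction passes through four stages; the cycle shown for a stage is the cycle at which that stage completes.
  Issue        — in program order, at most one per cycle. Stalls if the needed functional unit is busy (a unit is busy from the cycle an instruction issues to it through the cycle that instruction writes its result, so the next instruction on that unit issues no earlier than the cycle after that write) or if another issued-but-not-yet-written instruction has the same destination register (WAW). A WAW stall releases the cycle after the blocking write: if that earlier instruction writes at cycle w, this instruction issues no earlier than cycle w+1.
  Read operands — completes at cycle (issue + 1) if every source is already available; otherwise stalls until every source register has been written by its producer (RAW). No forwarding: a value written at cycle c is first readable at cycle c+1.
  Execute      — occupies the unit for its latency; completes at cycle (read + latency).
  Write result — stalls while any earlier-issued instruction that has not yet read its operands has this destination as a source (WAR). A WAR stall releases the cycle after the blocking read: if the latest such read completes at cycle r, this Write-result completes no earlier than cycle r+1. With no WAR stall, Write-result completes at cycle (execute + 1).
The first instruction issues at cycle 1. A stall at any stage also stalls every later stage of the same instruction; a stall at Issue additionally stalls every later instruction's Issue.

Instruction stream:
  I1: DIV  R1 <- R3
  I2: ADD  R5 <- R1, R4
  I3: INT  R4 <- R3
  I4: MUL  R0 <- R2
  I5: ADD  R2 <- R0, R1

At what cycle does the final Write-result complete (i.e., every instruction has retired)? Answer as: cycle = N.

  I1 | 1 | 2 | 10 | 11
  I2 | 2 | 12 | 14 | 15   RAW R1: wait I1 write@11
  I3 | 3 | 4 | 5 | 13   WAR R4: wait I2 read@12
  I4 | 4 | 5 | 9 | 10
  I5 | 16 | 17 | 19 | 20   struct: ADD busy until I2 writes@15

cycle = 20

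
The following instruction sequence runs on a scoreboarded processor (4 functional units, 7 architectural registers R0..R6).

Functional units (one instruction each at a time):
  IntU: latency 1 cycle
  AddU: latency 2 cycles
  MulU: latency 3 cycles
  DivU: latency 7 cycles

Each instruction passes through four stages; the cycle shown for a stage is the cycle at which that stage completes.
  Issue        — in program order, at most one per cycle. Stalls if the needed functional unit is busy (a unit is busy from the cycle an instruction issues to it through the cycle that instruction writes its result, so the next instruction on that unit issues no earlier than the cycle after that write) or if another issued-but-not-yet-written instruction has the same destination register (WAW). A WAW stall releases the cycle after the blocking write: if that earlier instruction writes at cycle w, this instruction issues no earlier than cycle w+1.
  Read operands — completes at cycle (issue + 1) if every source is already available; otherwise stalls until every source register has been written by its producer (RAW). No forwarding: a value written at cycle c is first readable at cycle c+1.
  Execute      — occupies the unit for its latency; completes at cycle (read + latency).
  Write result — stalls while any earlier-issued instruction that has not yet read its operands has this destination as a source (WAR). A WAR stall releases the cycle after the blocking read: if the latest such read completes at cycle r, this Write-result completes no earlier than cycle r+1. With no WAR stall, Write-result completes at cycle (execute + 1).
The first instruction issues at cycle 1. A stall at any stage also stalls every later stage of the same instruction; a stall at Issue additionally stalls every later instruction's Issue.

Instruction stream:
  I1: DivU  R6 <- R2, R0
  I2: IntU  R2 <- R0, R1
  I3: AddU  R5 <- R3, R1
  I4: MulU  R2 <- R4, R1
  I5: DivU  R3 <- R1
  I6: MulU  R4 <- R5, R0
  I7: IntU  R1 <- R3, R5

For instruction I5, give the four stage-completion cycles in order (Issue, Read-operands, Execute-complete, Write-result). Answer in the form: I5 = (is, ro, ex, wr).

I5 = (11, 12, 19, 20)

cycle 1: I1 dispatched to DivU
cycle 2: I1 operands ready | I2 dispatched to IntU
cycle 3: I2 operands ready | I3 dispatched to AddU
cycle 4: I2 complete | I3 operands ready
cycle 5: R2←I2
cycle 6: I3 complete | I4 dispatched to MulU
cycle 7: R5←I3 | I4 operands ready
cycle 9: I1 complete
cycle 10: R6←I1 | I4 complete
cycle 11: R2←I4 | I5 dispatched to DivU
cycle 12: I5 operands ready | I6 dispatched to MulU
cycle 13: I6 operands ready | I7 dispatched to IntU
cycle 16: I6 complete
cycle 17: R4←I6
cycle 19: I5 complete
cycle 20: R3←I5
cycle 21: I7 operands ready
cycle 22: I7 complete
cycle 23: R1←I7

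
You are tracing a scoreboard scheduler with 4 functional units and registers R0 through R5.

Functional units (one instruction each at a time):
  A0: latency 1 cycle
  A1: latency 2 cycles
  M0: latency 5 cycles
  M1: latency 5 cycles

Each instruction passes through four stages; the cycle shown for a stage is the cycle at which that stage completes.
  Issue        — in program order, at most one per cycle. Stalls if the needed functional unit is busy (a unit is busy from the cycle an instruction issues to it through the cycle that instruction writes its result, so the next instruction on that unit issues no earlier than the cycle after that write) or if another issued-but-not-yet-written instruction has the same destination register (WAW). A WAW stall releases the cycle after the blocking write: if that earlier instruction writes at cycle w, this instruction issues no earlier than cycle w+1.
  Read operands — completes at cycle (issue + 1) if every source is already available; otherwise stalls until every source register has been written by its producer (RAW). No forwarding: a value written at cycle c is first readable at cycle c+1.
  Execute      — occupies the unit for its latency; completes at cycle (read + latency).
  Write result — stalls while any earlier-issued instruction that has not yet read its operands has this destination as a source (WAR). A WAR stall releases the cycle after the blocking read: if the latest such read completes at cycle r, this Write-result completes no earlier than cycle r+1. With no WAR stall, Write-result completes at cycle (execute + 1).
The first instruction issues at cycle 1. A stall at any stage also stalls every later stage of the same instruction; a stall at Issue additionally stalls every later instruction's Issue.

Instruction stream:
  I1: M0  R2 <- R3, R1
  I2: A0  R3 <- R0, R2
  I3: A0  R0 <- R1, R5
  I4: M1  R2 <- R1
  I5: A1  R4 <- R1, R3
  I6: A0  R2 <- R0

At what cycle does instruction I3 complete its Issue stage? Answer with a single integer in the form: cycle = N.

  I1 | 1 | 2 | 7 | 8
  I2 | 2 | 9 | 10 | 11   RAW R2: wait I1 write@8
  I3 | 12 | 13 | 14 | 15   struct: A0 busy until I2 writes@11
  I4 | 13 | 14 | 19 | 20
  I5 | 14 | 15 | 17 | 18
  I6 | 21 | 22 | 23 | 24   WAW R2: wait I4 write@20

cycle = 12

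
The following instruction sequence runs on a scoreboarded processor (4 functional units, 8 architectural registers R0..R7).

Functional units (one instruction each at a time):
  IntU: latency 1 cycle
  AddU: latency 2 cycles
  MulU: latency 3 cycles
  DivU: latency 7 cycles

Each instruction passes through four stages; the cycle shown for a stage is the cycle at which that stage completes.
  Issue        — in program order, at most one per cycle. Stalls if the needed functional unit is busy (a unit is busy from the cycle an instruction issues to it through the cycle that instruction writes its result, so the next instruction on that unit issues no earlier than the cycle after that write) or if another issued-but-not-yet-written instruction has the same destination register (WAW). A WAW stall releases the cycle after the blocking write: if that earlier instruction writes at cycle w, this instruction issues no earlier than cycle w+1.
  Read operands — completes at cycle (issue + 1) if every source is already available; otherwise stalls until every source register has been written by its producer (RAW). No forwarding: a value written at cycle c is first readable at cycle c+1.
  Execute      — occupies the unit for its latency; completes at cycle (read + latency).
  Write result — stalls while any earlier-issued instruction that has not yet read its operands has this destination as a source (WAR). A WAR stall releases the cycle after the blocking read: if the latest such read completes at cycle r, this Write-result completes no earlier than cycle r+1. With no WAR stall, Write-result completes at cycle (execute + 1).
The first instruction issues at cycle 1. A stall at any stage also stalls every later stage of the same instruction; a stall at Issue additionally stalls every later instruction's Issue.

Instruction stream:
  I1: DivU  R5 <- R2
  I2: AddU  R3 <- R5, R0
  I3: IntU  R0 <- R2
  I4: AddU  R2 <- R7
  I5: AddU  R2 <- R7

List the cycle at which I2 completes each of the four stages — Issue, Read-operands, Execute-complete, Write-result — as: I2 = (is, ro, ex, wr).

I2 = (2, 11, 13, 14)

I1 -> (1, 2, 9, 10)
I2 -> (2, 11, 13, 14)  // RAW R5: wait I1 write@10
I3 -> (3, 4, 5, 12)  // WAR R0: wait I2 read@11
I4 -> (15, 16, 18, 19)  // struct: AddU busy until I2 writes@14
I5 -> (20, 21, 23, 24)  // struct: AddU busy until I4 writes@19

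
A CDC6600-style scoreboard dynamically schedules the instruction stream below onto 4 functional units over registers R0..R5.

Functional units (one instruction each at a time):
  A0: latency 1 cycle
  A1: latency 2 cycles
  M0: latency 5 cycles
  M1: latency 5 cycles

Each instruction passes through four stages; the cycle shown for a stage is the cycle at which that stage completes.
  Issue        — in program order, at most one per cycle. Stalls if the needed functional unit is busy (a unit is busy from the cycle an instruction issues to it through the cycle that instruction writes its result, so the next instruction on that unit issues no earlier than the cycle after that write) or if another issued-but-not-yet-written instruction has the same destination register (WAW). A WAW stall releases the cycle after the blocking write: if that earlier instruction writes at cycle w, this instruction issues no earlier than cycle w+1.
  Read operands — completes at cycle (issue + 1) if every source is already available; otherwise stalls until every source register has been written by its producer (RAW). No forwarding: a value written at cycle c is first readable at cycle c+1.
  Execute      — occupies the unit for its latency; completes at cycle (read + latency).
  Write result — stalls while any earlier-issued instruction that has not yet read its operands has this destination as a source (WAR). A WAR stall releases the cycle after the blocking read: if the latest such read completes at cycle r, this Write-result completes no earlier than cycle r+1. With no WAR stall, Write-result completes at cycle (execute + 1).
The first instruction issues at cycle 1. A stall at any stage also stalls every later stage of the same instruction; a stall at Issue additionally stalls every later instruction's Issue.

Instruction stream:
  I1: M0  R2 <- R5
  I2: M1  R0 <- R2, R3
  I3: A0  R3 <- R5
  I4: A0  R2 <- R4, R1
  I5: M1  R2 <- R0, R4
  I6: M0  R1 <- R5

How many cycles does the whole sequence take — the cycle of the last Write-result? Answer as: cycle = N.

c1: I1→M0
c2: I1 RO | I2→M1
c3: I3→A0
c4: I3 RO
c5: I3 EX
c7: I1 EX
c8: I1 WR R2
c9: I2 RO
c10: I3 WR R3
c11: I4→A0
c12: I4 RO
c13: I4 EX
c14: I2 EX | I4 WR R2
c15: I2 WR R0
c16: I5→M1
c17: I5 RO | I6→M0
c18: I6 RO
c22: I5 EX
c23: I5 WR R2 | I6 EX
c24: I6 WR R1

cycle = 24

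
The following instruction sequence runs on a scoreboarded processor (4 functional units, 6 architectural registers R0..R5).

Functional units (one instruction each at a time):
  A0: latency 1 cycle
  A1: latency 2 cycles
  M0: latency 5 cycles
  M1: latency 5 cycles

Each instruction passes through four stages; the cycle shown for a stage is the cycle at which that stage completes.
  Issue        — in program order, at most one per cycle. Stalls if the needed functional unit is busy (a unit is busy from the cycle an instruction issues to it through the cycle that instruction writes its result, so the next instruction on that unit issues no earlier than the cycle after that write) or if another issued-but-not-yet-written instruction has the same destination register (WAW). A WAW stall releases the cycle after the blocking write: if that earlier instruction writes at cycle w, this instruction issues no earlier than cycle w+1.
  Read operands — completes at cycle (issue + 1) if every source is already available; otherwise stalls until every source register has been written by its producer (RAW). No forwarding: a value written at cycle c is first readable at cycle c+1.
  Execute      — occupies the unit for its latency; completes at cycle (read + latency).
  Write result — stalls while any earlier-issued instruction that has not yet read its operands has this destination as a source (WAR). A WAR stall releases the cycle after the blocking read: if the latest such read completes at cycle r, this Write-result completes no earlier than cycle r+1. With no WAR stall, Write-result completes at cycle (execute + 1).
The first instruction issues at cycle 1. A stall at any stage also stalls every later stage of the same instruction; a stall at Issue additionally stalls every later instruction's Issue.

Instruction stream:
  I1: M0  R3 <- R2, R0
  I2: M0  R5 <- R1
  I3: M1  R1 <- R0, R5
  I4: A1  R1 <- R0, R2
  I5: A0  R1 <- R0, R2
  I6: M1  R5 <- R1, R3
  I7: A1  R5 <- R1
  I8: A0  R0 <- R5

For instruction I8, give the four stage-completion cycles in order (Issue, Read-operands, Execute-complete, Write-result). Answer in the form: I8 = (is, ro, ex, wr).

I8 = (41, 45, 46, 47)

c1: issue I1 (M0)
c2: I1 read-ops
c7: I1 finished on M0
c8: I1→R3
c9: issue I2 (M0)
c10: I2 read-ops, issue I3 (M1)
c15: I2 finished on M0
c16: I2→R5
c17: I3 read-ops
c22: I3 finished on M1
c23: I3→R1
c24: issue I4 (A1)
c25: I4 read-ops
c27: I4 finished on A1
c28: I4→R1
c29: issue I5 (A0)
c30: I5 read-ops, issue I6 (M1)
c31: I5 finished on A0
c32: I5→R1
c33: I6 read-ops
c38: I6 finished on M1
c39: I6→R5
c40: issue I7 (A1)
c41: I7 read-ops, issue I8 (A0)
c43: I7 finished on A1
c44: I7→R5
c45: I8 read-ops
c46: I8 finished on A0
c47: I8→R0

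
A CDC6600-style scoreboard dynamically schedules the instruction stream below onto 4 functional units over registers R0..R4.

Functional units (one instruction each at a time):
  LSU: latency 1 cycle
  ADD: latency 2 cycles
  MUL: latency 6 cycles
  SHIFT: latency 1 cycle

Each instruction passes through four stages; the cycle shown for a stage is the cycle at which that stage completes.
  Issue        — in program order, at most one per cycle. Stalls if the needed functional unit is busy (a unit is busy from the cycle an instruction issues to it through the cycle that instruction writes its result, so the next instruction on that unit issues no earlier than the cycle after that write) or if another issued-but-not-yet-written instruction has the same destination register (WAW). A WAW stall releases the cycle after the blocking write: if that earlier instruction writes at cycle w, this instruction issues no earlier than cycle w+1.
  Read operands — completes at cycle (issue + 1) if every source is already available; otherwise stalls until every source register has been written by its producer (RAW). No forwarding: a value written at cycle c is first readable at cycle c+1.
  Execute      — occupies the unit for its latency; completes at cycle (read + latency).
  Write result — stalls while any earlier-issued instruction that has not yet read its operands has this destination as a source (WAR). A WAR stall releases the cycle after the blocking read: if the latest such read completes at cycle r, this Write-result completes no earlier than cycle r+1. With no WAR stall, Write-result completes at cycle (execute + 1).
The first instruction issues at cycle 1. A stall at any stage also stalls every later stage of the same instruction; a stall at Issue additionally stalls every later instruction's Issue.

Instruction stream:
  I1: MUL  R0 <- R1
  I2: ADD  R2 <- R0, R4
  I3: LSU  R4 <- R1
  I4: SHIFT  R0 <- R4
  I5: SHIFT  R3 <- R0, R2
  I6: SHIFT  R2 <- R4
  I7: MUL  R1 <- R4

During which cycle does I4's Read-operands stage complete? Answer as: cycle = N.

cycle = 12

[1] I1 dispatched to MUL
[2] I1 operands ready, I2 dispatched to ADD
[3] I3 dispatched to LSU
[4] I3 operands ready
[5] I3 complete
[8] I1 complete
[9] R0←I1
[10] I2 operands ready, I4 dispatched to SHIFT
[11] R4←I3
[12] I2 complete, I4 operands ready
[13] R2←I2, I4 complete
[14] R0←I4
[15] I5 dispatched to SHIFT
[16] I5 operands ready
[17] I5 complete
[18] R3←I5
[19] I6 dispatched to SHIFT
[20] I6 operands ready, I7 dispatched to MUL
[21] I6 complete, I7 operands ready
[22] R2←I6
[27] I7 complete
[28] R1←I7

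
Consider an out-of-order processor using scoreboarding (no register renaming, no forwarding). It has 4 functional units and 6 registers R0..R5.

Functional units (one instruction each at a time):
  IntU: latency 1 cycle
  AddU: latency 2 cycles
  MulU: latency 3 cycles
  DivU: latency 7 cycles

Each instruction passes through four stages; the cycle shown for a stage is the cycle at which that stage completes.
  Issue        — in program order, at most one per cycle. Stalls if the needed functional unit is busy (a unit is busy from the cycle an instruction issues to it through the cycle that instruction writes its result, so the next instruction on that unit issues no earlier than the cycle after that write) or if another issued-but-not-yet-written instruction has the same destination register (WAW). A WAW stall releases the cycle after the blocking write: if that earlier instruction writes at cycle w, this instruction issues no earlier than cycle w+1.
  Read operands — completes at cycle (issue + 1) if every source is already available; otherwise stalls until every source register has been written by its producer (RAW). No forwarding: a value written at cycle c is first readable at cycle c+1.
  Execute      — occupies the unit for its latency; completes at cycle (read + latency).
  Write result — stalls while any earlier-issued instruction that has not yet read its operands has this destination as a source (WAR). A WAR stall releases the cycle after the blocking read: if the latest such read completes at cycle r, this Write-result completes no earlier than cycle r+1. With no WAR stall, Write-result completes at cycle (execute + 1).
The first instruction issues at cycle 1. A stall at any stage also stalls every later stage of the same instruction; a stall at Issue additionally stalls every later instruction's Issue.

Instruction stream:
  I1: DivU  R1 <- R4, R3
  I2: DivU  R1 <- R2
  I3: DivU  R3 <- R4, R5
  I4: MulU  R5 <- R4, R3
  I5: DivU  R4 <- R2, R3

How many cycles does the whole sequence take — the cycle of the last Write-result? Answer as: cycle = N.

1) issue 1, read 2, done 9, write 10
2) issue 11, read 12, done 19, write 20  <struct: DivU busy until I1 writes@10>
3) issue 21, read 22, done 29, write 30  <struct: DivU busy until I2 writes@20>
4) issue 22, read 31, done 34, write 35  <RAW R3: wait I3 write@30>
5) issue 31, read 32, done 39, write 40  <struct: DivU busy until I3 writes@30>

cycle = 40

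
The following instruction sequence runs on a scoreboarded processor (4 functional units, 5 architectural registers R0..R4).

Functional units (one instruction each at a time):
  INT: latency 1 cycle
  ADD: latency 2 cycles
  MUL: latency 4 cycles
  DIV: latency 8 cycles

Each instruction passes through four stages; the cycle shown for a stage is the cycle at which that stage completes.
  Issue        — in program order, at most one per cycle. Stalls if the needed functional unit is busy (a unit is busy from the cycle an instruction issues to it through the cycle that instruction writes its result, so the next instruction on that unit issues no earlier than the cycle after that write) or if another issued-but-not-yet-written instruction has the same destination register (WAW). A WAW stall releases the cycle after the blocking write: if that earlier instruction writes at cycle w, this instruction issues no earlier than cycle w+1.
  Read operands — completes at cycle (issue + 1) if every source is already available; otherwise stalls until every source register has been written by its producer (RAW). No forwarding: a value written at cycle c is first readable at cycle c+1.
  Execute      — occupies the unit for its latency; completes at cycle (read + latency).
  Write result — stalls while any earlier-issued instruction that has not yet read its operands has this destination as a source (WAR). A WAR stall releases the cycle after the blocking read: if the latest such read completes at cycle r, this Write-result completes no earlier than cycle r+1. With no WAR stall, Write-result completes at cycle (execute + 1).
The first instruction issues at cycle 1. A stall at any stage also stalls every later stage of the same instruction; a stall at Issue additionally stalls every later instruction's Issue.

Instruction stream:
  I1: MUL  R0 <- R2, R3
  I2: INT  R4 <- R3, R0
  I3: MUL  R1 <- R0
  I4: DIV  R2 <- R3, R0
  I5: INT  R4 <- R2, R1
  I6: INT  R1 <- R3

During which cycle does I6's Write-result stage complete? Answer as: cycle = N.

cycle = 26

c1: I1 dispatched to MUL
c2: I1 operands ready · I2 dispatched to INT
c6: I1 complete
c7: R0←I1
c8: I2 operands ready · I3 dispatched to MUL
c9: I2 complete · I3 operands ready · I4 dispatched to DIV
c10: R4←I2 · I4 operands ready
c11: I5 dispatched to INT
c13: I3 complete
c14: R1←I3
c18: I4 complete
c19: R2←I4
c20: I5 operands ready
c21: I5 complete
c22: R4←I5
c23: I6 dispatched to INT
c24: I6 operands ready
c25: I6 complete
c26: R1←I6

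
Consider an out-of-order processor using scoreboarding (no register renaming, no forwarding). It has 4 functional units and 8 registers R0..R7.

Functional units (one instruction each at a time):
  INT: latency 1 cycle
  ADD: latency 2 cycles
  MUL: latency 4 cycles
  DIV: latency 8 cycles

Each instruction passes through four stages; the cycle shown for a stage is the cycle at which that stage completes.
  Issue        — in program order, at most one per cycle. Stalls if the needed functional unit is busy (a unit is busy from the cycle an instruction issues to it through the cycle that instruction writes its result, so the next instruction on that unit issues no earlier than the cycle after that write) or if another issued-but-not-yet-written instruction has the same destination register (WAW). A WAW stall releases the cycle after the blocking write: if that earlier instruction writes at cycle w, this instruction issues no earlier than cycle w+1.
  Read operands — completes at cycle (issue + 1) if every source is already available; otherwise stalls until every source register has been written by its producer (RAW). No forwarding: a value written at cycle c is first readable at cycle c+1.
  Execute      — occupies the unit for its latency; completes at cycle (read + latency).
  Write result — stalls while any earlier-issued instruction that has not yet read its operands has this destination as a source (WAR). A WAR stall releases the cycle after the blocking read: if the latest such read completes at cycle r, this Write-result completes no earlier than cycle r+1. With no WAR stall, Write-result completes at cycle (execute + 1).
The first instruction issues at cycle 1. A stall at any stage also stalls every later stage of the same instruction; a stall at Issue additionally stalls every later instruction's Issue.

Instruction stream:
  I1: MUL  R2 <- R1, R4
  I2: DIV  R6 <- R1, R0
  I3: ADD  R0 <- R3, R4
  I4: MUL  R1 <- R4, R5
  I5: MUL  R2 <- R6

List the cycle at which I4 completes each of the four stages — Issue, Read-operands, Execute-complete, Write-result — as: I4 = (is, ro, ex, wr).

I4 = (8, 9, 13, 14)

1) issue 1, read 2, done 6, write 7
2) issue 2, read 3, done 11, write 12
3) issue 3, read 4, done 6, write 7
4) issue 8, read 9, done 13, write 14  <struct: MUL busy until I1 writes@7>
5) issue 15, read 16, done 20, write 21  <struct: MUL busy until I4 writes@14>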